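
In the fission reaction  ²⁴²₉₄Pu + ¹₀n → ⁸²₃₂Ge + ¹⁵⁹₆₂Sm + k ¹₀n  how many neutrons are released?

Conserve mass number: 243 = 82 + 159 + k, so k = 243 − 241 = 2.
Check atomic number: 94 = 32 + 62 + 0 = 94. ✓

2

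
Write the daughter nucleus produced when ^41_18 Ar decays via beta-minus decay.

Beta-minus decay: mass number changes by +0, atomic number by +1.
A: 41 = 41; Z: 18 + 1 = 19.
Z = 19 is potassium, so the daughter is ^41_19 K.

K-41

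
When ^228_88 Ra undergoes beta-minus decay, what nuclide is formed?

Ac-228

Beta-minus decay: mass number changes by +0, atomic number by +1.
A: 228 = 228; Z: 88 + 1 = 89.
Z = 89 is actinium, so the daughter is ^228_89 Ac.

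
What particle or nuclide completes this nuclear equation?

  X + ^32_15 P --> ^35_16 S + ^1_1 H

Conserve mass number: A + 32 = 35 + 1, so A = 4.
Conserve atomic number: Z + 15 = 16 + 1, so Z = 2.
A = 4 and Z = 2 is ^4_2 He — an alpha particle.

alpha particle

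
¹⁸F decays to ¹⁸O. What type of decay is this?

beta-plus decay or electron capture

ΔA = 18 − 18 = 0; ΔZ = 8 − 9 = -1.
A is unchanged and Z drops by 1 — a proton has become a neutron (β⁺ emission or electron capture).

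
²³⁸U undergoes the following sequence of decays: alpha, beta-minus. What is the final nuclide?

Pa-234

Start: (A, Z) = (238, 92).
After α: (234, 90).
After β⁻: (234, 91).
Z = 91 is protactinium.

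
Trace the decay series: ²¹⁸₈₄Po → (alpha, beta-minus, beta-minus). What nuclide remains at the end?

Start: (A, Z) = (218, 84).
After α: (214, 82).
After β⁻: (214, 83).
After β⁻: (214, 84).
Z = 84 is polonium.

Po-214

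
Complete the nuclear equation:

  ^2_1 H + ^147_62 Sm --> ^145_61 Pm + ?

Conserve mass number: 2 + 147 = 145 + A, so A = 4.
Conserve atomic number: 1 + 62 = 61 + Z, so Z = 2.
A = 4 and Z = 2 is ^4_2 He — an alpha particle.

alpha particle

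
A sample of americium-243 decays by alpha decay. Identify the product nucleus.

Np-239

Alpha decay: mass number changes by -4, atomic number by -2.
A: 243 − 4 = 239; Z: 95 − 2 = 93.
Z = 93 is neptunium, so the daughter is neptunium-239.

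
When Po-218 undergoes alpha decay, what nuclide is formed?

Pb-214

Alpha decay: mass number changes by -4, atomic number by -2.
A: 218 − 4 = 214; Z: 84 − 2 = 82.
Z = 82 is lead, so the daughter is Pb-214.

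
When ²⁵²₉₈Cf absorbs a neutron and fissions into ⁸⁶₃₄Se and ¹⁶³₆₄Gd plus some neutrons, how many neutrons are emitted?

Conserve mass number: 253 = 86 + 163 + k, so k = 253 − 249 = 4.
Check atomic number: 98 = 34 + 64 + 0 = 98. ✓

4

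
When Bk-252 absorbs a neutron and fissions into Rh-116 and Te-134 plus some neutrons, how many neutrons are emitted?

Conserve mass number: 253 = 116 + 134 + k, so k = 253 − 250 = 3.
Check atomic number: 97 = 45 + 52 + 0 = 97. ✓

3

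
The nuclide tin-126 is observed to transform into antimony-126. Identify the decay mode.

ΔA = 126 − 126 = 0; ΔZ = 51 − 50 = +1.
A is unchanged and Z rises by 1 — a neutron has become a proton (β⁻ decay).

beta-minus decay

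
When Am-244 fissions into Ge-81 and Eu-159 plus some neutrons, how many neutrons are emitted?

4

Conserve mass number: 244 = 81 + 159 + k, so k = 244 − 240 = 4.
Check atomic number: 95 = 32 + 63 + 0 = 95. ✓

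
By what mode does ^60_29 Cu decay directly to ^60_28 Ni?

beta-plus decay or electron capture

ΔA = 60 − 60 = 0; ΔZ = 28 − 29 = -1.
A is unchanged and Z drops by 1 — a proton has become a neutron (β⁺ emission or electron capture).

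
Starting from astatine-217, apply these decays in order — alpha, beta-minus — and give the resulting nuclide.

Start: (A, Z) = (217, 85).
After α: (213, 83).
After β⁻: (213, 84).
Z = 84 is polonium.

Po-213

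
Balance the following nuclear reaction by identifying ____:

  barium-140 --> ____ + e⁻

La-140

Conserve mass number: 140 = A + 0, so A = 140.
Conserve atomic number: 56 = Z − 1, so Z = 57.
Z = 57 is lanthanum, so the species is lanthanum-140.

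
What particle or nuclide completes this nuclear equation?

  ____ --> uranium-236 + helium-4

Pu-240

Conserve mass number: A = 236 + 4, so A = 240.
Conserve atomic number: Z = 92 + 2, so Z = 94.
Z = 94 is plutonium, so the species is plutonium-240.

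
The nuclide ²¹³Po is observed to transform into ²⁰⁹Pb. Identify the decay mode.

alpha decay

ΔA = 209 − 213 = -4; ΔZ = 82 − 84 = -2.
A drops by 4 and Z drops by 2 — the signature of alpha emission.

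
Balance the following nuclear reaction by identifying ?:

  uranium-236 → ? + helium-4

Th-232

Conserve mass number: 236 = A + 4, so A = 232.
Conserve atomic number: 92 = Z + 2, so Z = 90.
Z = 90 is thorium, so the species is thorium-232.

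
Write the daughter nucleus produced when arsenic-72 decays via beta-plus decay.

Ge-72

Beta-plus decay: mass number changes by +0, atomic number by -1.
A: 72 = 72; Z: 33 − 1 = 32.
Z = 32 is germanium, so the daughter is germanium-72.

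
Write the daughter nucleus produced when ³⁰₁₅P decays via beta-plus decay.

Beta-plus decay: mass number changes by +0, atomic number by -1.
A: 30 = 30; Z: 15 − 1 = 14.
Z = 14 is silicon, so the daughter is ³⁰₁₄Si.

Si-30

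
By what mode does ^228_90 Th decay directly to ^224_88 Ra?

ΔA = 224 − 228 = -4; ΔZ = 88 − 90 = -2.
A drops by 4 and Z drops by 2 — the signature of alpha emission.

alpha decay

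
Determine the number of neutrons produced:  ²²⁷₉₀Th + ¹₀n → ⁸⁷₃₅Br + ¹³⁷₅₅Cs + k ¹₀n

Conserve mass number: 228 = 87 + 137 + k, so k = 228 − 224 = 4.
Check atomic number: 90 = 35 + 55 + 0 = 90. ✓

4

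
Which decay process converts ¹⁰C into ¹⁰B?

ΔA = 10 − 10 = 0; ΔZ = 5 − 6 = -1.
A is unchanged and Z drops by 1 — a proton has become a neutron (β⁺ emission or electron capture).

beta-plus decay or electron capture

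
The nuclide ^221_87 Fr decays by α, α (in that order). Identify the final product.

Start: (A, Z) = (221, 87).
After α: (217, 85).
After α: (213, 83).
Z = 83 is bismuth.

Bi-213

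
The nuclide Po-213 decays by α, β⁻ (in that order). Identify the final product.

Bi-209

Start: (A, Z) = (213, 84).
After α: (209, 82).
After β⁻: (209, 83).
Z = 83 is bismuth.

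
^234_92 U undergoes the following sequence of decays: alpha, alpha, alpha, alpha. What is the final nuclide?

Po-218

Start: (A, Z) = (234, 92).
After α: (230, 90).
After α: (226, 88).
After α: (222, 86).
After α: (218, 84).
Z = 84 is polonium.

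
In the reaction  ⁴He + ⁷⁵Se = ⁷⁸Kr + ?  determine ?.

Conserve mass number: 4 + 75 = 78 + A, so A = 1.
Conserve atomic number: 2 + 34 = 36 + Z, so Z = 0.
A = 1 and Z = 0 is ¹n — a neutron.

neutron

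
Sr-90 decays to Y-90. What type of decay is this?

ΔA = 90 − 90 = 0; ΔZ = 39 − 38 = +1.
A is unchanged and Z rises by 1 — a neutron has become a proton (β⁻ decay).

beta-minus decay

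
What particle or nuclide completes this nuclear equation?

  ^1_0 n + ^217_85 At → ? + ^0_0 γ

Conserve mass number: 1 + 217 = A + 0, so A = 218.
Conserve atomic number: 0 + 85 = Z + 0, so Z = 85.
Z = 85 is astatine, so the species is ^218_85 At.

At-218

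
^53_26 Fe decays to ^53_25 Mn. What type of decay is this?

ΔA = 53 − 53 = 0; ΔZ = 25 − 26 = -1.
A is unchanged and Z drops by 1 — a proton has become a neutron (β⁺ emission or electron capture).

beta-plus decay or electron capture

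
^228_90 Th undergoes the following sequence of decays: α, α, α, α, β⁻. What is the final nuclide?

Start: (A, Z) = (228, 90).
After α: (224, 88).
After α: (220, 86).
After α: (216, 84).
After α: (212, 82).
After β⁻: (212, 83).
Z = 83 is bismuth.

Bi-212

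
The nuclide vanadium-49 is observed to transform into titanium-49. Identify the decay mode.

beta-plus decay or electron capture

ΔA = 49 − 49 = 0; ΔZ = 22 − 23 = -1.
A is unchanged and Z drops by 1 — a proton has become a neutron (β⁺ emission or electron capture).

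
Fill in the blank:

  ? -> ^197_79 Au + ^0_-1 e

Conserve mass number: A = 197 + 0, so A = 197.
Conserve atomic number: Z = 79 − 1, so Z = 78.
Z = 78 is platinum, so the species is ^197_78 Pt.

Pt-197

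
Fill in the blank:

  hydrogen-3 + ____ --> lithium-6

Conserve mass number: 3 + A = 6, so A = 3.
Conserve atomic number: 1 + Z = 3, so Z = 2.
Z = 2 is helium, so the species is helium-3.

He-3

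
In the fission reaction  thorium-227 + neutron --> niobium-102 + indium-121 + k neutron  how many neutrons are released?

Conserve mass number: 228 = 102 + 121 + k, so k = 228 − 223 = 5.
Check atomic number: 90 = 41 + 49 + 0 = 90. ✓

5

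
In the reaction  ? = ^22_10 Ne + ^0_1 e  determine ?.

Na-22

Conserve mass number: A = 22 + 0, so A = 22.
Conserve atomic number: Z = 10 + 1, so Z = 11.
Z = 11 is sodium, so the species is ^22_11 Na.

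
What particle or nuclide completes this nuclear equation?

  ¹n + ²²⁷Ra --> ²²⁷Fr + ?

Conserve mass number: 1 + 227 = 227 + A, so A = 1.
Conserve atomic number: 0 + 88 = 87 + Z, so Z = 1.
A = 1 and Z = 1 is ¹H — a proton.

proton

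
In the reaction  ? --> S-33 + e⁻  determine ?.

Conserve mass number: A = 33 + 0, so A = 33.
Conserve atomic number: Z = 16 − 1, so Z = 15.
Z = 15 is phosphorus, so the species is P-33.

P-33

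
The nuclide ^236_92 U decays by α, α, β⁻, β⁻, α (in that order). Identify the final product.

Start: (A, Z) = (236, 92).
After α: (232, 90).
After α: (228, 88).
After β⁻: (228, 89).
After β⁻: (228, 90).
After α: (224, 88).
Z = 88 is radium.

Ra-224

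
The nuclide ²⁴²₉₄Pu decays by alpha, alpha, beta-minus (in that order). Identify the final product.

Pa-234

Start: (A, Z) = (242, 94).
After α: (238, 92).
After α: (234, 90).
After β⁻: (234, 91).
Z = 91 is protactinium.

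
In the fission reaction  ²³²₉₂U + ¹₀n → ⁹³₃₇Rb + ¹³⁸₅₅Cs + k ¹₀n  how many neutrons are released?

2

Conserve mass number: 233 = 93 + 138 + k, so k = 233 − 231 = 2.
Check atomic number: 92 = 37 + 55 + 0 = 92. ✓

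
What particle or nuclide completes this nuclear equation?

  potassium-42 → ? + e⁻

Conserve mass number: 42 = A + 0, so A = 42.
Conserve atomic number: 19 = Z − 1, so Z = 20.
Z = 20 is calcium, so the species is calcium-42.

Ca-42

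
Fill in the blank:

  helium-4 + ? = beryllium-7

Conserve mass number: 4 + A = 7, so A = 3.
Conserve atomic number: 2 + Z = 4, so Z = 2.
Z = 2 is helium, so the species is helium-3.

He-3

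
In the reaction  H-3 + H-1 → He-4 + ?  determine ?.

Conserve mass number: 3 + 1 = 4 + A, so A = 0.
Conserve atomic number: 1 + 1 = 2 + Z, so Z = 0.
A = 0 and Z = 0 is γ — a gamma ray.

gamma ray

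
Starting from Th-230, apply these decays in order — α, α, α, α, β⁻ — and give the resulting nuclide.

Bi-214

Start: (A, Z) = (230, 90).
After α: (226, 88).
After α: (222, 86).
After α: (218, 84).
After α: (214, 82).
After β⁻: (214, 83).
Z = 83 is bismuth.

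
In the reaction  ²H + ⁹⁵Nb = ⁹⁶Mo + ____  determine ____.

Conserve mass number: 2 + 95 = 96 + A, so A = 1.
Conserve atomic number: 1 + 41 = 42 + Z, so Z = 0.
A = 1 and Z = 0 is ¹n — a neutron.

neutron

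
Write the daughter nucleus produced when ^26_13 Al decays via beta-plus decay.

Beta-plus decay: mass number changes by +0, atomic number by -1.
A: 26 = 26; Z: 13 − 1 = 12.
Z = 12 is magnesium, so the daughter is ^26_12 Mg.

Mg-26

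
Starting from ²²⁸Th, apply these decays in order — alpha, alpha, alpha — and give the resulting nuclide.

Start: (A, Z) = (228, 90).
After α: (224, 88).
After α: (220, 86).
After α: (216, 84).
Z = 84 is polonium.

Po-216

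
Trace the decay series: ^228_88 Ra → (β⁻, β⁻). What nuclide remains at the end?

Th-228

Start: (A, Z) = (228, 88).
After β⁻: (228, 89).
After β⁻: (228, 90).
Z = 90 is thorium.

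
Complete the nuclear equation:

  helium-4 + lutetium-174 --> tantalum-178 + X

Conserve mass number: 4 + 174 = 178 + A, so A = 0.
Conserve atomic number: 2 + 71 = 73 + Z, so Z = 0.
A = 0 and Z = 0 is γ — a gamma ray.

gamma ray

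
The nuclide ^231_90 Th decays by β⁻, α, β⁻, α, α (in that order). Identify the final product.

Start: (A, Z) = (231, 90).
After β⁻: (231, 91).
After α: (227, 89).
After β⁻: (227, 90).
After α: (223, 88).
After α: (219, 86).
Z = 86 is radon.

Rn-219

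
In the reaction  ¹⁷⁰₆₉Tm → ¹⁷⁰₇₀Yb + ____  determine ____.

Conserve mass number: 170 = 170 + A, so A = 0.
Conserve atomic number: 69 = 70 + Z, so Z = -1.
A = 0 and Z = -1 is ⁰₋₁e — a beta-minus particle.

beta-minus particle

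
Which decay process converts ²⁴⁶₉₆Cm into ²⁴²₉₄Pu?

alpha decay

ΔA = 242 − 246 = -4; ΔZ = 94 − 96 = -2.
A drops by 4 and Z drops by 2 — the signature of alpha emission.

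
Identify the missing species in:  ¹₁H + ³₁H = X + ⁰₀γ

He-4

Conserve mass number: 1 + 3 = A + 0, so A = 4.
Conserve atomic number: 1 + 1 = Z + 0, so Z = 2.
A = 4 and Z = 2 is ⁴₂He — an alpha particle.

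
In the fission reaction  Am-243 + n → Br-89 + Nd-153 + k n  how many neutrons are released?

2

Conserve mass number: 244 = 89 + 153 + k, so k = 244 − 242 = 2.
Check atomic number: 95 = 35 + 60 + 0 = 95. ✓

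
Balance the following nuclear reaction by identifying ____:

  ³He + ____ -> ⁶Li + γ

triton

Conserve mass number: 3 + A = 6 + 0, so A = 3.
Conserve atomic number: 2 + Z = 3 + 0, so Z = 1.
A = 3 and Z = 1 is ³H — a triton.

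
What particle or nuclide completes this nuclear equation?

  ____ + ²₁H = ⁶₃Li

Conserve mass number: A + 2 = 6, so A = 4.
Conserve atomic number: Z + 1 = 3, so Z = 2.
A = 4 and Z = 2 is ⁴₂He — an alpha particle.

alpha particle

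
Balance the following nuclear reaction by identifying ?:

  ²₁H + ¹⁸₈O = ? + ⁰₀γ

F-20

Conserve mass number: 2 + 18 = A + 0, so A = 20.
Conserve atomic number: 1 + 8 = Z + 0, so Z = 9.
Z = 9 is fluorine, so the species is ²⁰₉F.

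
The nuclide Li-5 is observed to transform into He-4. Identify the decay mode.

ΔA = 4 − 5 = -1; ΔZ = 2 − 3 = -1.
A drops by 1 and Z drops by 1 — a proton was emitted.

proton emission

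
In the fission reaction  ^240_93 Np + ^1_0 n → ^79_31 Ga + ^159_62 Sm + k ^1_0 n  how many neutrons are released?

3

Conserve mass number: 241 = 79 + 159 + k, so k = 241 − 238 = 3.
Check atomic number: 93 = 31 + 62 + 0 = 93. ✓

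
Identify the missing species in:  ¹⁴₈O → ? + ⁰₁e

Conserve mass number: 14 = A + 0, so A = 14.
Conserve atomic number: 8 = Z + 1, so Z = 7.
Z = 7 is nitrogen, so the species is ¹⁴₇N.

N-14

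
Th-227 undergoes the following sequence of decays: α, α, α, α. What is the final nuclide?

Pb-211

Start: (A, Z) = (227, 90).
After α: (223, 88).
After α: (219, 86).
After α: (215, 84).
After α: (211, 82).
Z = 82 is lead.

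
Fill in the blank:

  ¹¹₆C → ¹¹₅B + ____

Conserve mass number: 11 = 11 + A, so A = 0.
Conserve atomic number: 6 = 5 + Z, so Z = 1.
A = 0 and Z = 1 is ⁰₁e — a positron.

positron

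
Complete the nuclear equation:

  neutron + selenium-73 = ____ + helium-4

Conserve mass number: 1 + 73 = A + 4, so A = 70.
Conserve atomic number: 0 + 34 = Z + 2, so Z = 32.
Z = 32 is germanium, so the species is germanium-70.

Ge-70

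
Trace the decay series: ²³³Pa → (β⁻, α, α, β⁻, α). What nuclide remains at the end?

Start: (A, Z) = (233, 91).
After β⁻: (233, 92).
After α: (229, 90).
After α: (225, 88).
After β⁻: (225, 89).
After α: (221, 87).
Z = 87 is francium.

Fr-221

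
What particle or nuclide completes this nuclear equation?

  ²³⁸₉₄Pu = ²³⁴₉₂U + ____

Conserve mass number: 238 = 234 + A, so A = 4.
Conserve atomic number: 94 = 92 + Z, so Z = 2.
A = 4 and Z = 2 is ⁴₂He — an alpha particle.

alpha particle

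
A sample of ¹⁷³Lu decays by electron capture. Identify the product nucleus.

Electron capture: mass number changes by +0, atomic number by -1.
A: 173 = 173; Z: 71 − 1 = 70.
Z = 70 is ytterbium, so the daughter is ¹⁷³Yb.

Yb-173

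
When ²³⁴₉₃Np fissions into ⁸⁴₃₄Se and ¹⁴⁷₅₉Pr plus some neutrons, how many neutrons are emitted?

Conserve mass number: 234 = 84 + 147 + k, so k = 234 − 231 = 3.
Check atomic number: 93 = 34 + 59 + 0 = 93. ✓

3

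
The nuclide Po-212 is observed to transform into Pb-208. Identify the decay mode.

ΔA = 208 − 212 = -4; ΔZ = 82 − 84 = -2.
A drops by 4 and Z drops by 2 — the signature of alpha emission.

alpha decay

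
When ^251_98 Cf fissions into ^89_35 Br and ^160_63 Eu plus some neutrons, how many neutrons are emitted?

2

Conserve mass number: 251 = 89 + 160 + k, so k = 251 − 249 = 2.
Check atomic number: 98 = 35 + 63 + 0 = 98. ✓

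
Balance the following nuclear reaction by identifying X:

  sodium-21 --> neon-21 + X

positron

Conserve mass number: 21 = 21 + A, so A = 0.
Conserve atomic number: 11 = 10 + Z, so Z = 1.
A = 0 and Z = 1 is e⁺ — a positron.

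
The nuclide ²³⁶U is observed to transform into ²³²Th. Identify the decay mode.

alpha decay

ΔA = 232 − 236 = -4; ΔZ = 90 − 92 = -2.
A drops by 4 and Z drops by 2 — the signature of alpha emission.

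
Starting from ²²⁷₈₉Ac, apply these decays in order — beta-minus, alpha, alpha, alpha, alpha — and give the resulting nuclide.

Start: (A, Z) = (227, 89).
After β⁻: (227, 90).
After α: (223, 88).
After α: (219, 86).
After α: (215, 84).
After α: (211, 82).
Z = 82 is lead.

Pb-211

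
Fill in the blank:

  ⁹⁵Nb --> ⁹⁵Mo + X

Conserve mass number: 95 = 95 + A, so A = 0.
Conserve atomic number: 41 = 42 + Z, so Z = -1.
A = 0 and Z = -1 is e⁻ — a beta-minus particle.

beta-minus particle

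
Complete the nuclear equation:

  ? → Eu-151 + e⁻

Conserve mass number: A = 151 + 0, so A = 151.
Conserve atomic number: Z = 63 − 1, so Z = 62.
Z = 62 is samarium, so the species is Sm-151.

Sm-151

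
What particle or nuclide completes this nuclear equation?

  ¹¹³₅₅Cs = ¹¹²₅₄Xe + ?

proton

Conserve mass number: 113 = 112 + A, so A = 1.
Conserve atomic number: 55 = 54 + Z, so Z = 1.
A = 1 and Z = 1 is ¹₁H — a proton.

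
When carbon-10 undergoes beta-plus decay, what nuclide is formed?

B-10

Beta-plus decay: mass number changes by +0, atomic number by -1.
A: 10 = 10; Z: 6 − 1 = 5.
Z = 5 is boron, so the daughter is boron-10.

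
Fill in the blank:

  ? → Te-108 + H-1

I-109

Conserve mass number: A = 108 + 1, so A = 109.
Conserve atomic number: Z = 52 + 1, so Z = 53.
Z = 53 is iodine, so the species is I-109.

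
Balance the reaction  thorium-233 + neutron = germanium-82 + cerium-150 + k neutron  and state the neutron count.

Conserve mass number: 234 = 82 + 150 + k, so k = 234 − 232 = 2.
Check atomic number: 90 = 32 + 58 + 0 = 90. ✓

2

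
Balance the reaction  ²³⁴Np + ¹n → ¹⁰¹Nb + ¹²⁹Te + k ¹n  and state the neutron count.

Conserve mass number: 235 = 101 + 129 + k, so k = 235 − 230 = 5.
Check atomic number: 93 = 41 + 52 + 0 = 93. ✓

5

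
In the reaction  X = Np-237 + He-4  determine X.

Conserve mass number: A = 237 + 4, so A = 241.
Conserve atomic number: Z = 93 + 2, so Z = 95.
Z = 95 is americium, so the species is Am-241.

Am-241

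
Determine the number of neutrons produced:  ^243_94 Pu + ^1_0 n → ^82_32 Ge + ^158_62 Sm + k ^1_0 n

Conserve mass number: 244 = 82 + 158 + k, so k = 244 − 240 = 4.
Check atomic number: 94 = 32 + 62 + 0 = 94. ✓

4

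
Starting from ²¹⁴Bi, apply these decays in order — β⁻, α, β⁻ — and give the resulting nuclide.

Start: (A, Z) = (214, 83).
After β⁻: (214, 84).
After α: (210, 82).
After β⁻: (210, 83).
Z = 83 is bismuth.

Bi-210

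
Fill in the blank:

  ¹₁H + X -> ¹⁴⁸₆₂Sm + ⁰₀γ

Conserve mass number: 1 + A = 148 + 0, so A = 147.
Conserve atomic number: 1 + Z = 62 + 0, so Z = 61.
Z = 61 is promethium, so the species is ¹⁴⁷₆₁Pm.

Pm-147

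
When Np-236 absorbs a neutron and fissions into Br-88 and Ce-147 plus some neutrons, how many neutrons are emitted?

Conserve mass number: 237 = 88 + 147 + k, so k = 237 − 235 = 2.
Check atomic number: 93 = 35 + 58 + 0 = 93. ✓

2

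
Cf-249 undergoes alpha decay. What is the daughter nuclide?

Cm-245

Alpha decay: mass number changes by -4, atomic number by -2.
A: 249 − 4 = 245; Z: 98 − 2 = 96.
Z = 96 is curium, so the daughter is Cm-245.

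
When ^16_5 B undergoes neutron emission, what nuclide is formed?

B-15

Neutron emission: mass number changes by -1, atomic number by +0.
A: 16 − 1 = 15; Z: 5 = 5.
Z = 5 is boron, so the daughter is ^15_5 B.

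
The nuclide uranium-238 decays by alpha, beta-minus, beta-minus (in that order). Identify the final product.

U-234

Start: (A, Z) = (238, 92).
After α: (234, 90).
After β⁻: (234, 91).
After β⁻: (234, 92).
Z = 92 is uranium.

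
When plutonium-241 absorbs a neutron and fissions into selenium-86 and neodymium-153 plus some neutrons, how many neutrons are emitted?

Conserve mass number: 242 = 86 + 153 + k, so k = 242 − 239 = 3.
Check atomic number: 94 = 34 + 60 + 0 = 94. ✓

3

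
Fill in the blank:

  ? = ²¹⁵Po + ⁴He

Rn-219

Conserve mass number: A = 215 + 4, so A = 219.
Conserve atomic number: Z = 84 + 2, so Z = 86.
Z = 86 is radon, so the species is ²¹⁹Rn.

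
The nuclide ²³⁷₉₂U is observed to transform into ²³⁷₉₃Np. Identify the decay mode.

beta-minus decay

ΔA = 237 − 237 = 0; ΔZ = 93 − 92 = +1.
A is unchanged and Z rises by 1 — a neutron has become a proton (β⁻ decay).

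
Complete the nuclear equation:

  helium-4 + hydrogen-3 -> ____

Conserve mass number: 4 + 3 = A, so A = 7.
Conserve atomic number: 2 + 1 = Z, so Z = 3.
Z = 3 is lithium, so the species is lithium-7.

Li-7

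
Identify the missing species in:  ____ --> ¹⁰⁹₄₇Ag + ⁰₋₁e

Conserve mass number: A = 109 + 0, so A = 109.
Conserve atomic number: Z = 47 − 1, so Z = 46.
Z = 46 is palladium, so the species is ¹⁰⁹₄₆Pd.

Pd-109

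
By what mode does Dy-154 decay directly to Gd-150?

ΔA = 150 − 154 = -4; ΔZ = 64 − 66 = -2.
A drops by 4 and Z drops by 2 — the signature of alpha emission.

alpha decay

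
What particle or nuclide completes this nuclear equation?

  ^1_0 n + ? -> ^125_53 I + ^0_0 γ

I-124

Conserve mass number: 1 + A = 125 + 0, so A = 124.
Conserve atomic number: 0 + Z = 53 + 0, so Z = 53.
Z = 53 is iodine, so the species is ^124_53 I.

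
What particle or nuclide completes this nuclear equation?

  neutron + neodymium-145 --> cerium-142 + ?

alpha particle

Conserve mass number: 1 + 145 = 142 + A, so A = 4.
Conserve atomic number: 0 + 60 = 58 + Z, so Z = 2.
A = 4 and Z = 2 is helium-4 — an alpha particle.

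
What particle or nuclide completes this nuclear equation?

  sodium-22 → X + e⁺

Conserve mass number: 22 = A + 0, so A = 22.
Conserve atomic number: 11 = Z + 1, so Z = 10.
Z = 10 is neon, so the species is neon-22.

Ne-22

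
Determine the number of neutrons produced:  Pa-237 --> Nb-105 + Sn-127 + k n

5

Conserve mass number: 237 = 105 + 127 + k, so k = 237 − 232 = 5.
Check atomic number: 91 = 41 + 50 + 0 = 91. ✓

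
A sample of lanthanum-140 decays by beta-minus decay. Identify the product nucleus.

Beta-minus decay: mass number changes by +0, atomic number by +1.
A: 140 = 140; Z: 57 + 1 = 58.
Z = 58 is cerium, so the daughter is cerium-140.

Ce-140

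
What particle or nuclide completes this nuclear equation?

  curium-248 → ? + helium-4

Pu-244

Conserve mass number: 248 = A + 4, so A = 244.
Conserve atomic number: 96 = Z + 2, so Z = 94.
Z = 94 is plutonium, so the species is plutonium-244.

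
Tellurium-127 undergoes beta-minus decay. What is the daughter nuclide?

Beta-minus decay: mass number changes by +0, atomic number by +1.
A: 127 = 127; Z: 52 + 1 = 53.
Z = 53 is iodine, so the daughter is iodine-127.

I-127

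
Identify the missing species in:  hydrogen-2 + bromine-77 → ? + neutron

Kr-78

Conserve mass number: 2 + 77 = A + 1, so A = 78.
Conserve atomic number: 1 + 35 = Z + 0, so Z = 36.
Z = 36 is krypton, so the species is krypton-78.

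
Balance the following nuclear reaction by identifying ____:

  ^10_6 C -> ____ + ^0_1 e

Conserve mass number: 10 = A + 0, so A = 10.
Conserve atomic number: 6 = Z + 1, so Z = 5.
Z = 5 is boron, so the species is ^10_5 B.

B-10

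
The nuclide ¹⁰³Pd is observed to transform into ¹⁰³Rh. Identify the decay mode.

ΔA = 103 − 103 = 0; ΔZ = 45 − 46 = -1.
A is unchanged and Z drops by 1 — a proton has become a neutron (β⁺ emission or electron capture).

beta-plus decay or electron capture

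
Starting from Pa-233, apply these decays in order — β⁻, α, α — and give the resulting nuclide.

Ra-225

Start: (A, Z) = (233, 91).
After β⁻: (233, 92).
After α: (229, 90).
After α: (225, 88).
Z = 88 is radium.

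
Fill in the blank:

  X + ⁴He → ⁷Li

Conserve mass number: A + 4 = 7, so A = 3.
Conserve atomic number: Z + 2 = 3, so Z = 1.
A = 3 and Z = 1 is ³H — a triton.

triton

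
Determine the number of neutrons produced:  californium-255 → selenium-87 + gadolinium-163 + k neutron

Conserve mass number: 255 = 87 + 163 + k, so k = 255 − 250 = 5.
Check atomic number: 98 = 34 + 64 + 0 = 98. ✓

5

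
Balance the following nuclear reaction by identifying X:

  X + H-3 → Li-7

alpha particle

Conserve mass number: A + 3 = 7, so A = 4.
Conserve atomic number: Z + 1 = 3, so Z = 2.
A = 4 and Z = 2 is He-4 — an alpha particle.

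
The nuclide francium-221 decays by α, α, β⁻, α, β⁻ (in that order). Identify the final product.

Bi-209

Start: (A, Z) = (221, 87).
After α: (217, 85).
After α: (213, 83).
After β⁻: (213, 84).
After α: (209, 82).
After β⁻: (209, 83).
Z = 83 is bismuth.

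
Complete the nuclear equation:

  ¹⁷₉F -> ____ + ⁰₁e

Conserve mass number: 17 = A + 0, so A = 17.
Conserve atomic number: 9 = Z + 1, so Z = 8.
Z = 8 is oxygen, so the species is ¹⁷₈O.

O-17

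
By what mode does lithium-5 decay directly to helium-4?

proton emission

ΔA = 4 − 5 = -1; ΔZ = 2 − 3 = -1.
A drops by 1 and Z drops by 1 — a proton was emitted.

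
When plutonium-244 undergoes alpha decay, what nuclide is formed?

U-240

Alpha decay: mass number changes by -4, atomic number by -2.
A: 244 − 4 = 240; Z: 94 − 2 = 92.
Z = 92 is uranium, so the daughter is uranium-240.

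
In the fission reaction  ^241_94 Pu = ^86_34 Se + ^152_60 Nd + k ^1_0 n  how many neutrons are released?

Conserve mass number: 241 = 86 + 152 + k, so k = 241 − 238 = 3.
Check atomic number: 94 = 34 + 60 + 0 = 94. ✓

3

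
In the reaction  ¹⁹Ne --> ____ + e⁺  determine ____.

Conserve mass number: 19 = A + 0, so A = 19.
Conserve atomic number: 10 = Z + 1, so Z = 9.
Z = 9 is fluorine, so the species is ¹⁹F.

F-19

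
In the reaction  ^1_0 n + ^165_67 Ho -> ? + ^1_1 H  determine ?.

Conserve mass number: 1 + 165 = A + 1, so A = 165.
Conserve atomic number: 0 + 67 = Z + 1, so Z = 66.
Z = 66 is dysprosium, so the species is ^165_66 Dy.

Dy-165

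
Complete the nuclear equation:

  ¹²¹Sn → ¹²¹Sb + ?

beta-minus particle

Conserve mass number: 121 = 121 + A, so A = 0.
Conserve atomic number: 50 = 51 + Z, so Z = -1.
A = 0 and Z = -1 is e⁻ — a beta-minus particle.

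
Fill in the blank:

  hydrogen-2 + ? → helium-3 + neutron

deuteron

Conserve mass number: 2 + A = 3 + 1, so A = 2.
Conserve atomic number: 1 + Z = 2 + 0, so Z = 1.
A = 2 and Z = 1 is hydrogen-2 — a deuteron.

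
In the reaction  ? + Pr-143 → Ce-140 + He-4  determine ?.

Conserve mass number: A + 143 = 140 + 4, so A = 1.
Conserve atomic number: Z + 59 = 58 + 2, so Z = 1.
A = 1 and Z = 1 is H-1 — a proton.

proton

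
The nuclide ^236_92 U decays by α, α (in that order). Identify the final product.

Ra-228

Start: (A, Z) = (236, 92).
After α: (232, 90).
After α: (228, 88).
Z = 88 is radium.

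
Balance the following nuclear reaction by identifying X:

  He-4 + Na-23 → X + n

Al-26

Conserve mass number: 4 + 23 = A + 1, so A = 26.
Conserve atomic number: 2 + 11 = Z + 0, so Z = 13.
Z = 13 is aluminium, so the species is Al-26.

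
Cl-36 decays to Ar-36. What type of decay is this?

ΔA = 36 − 36 = 0; ΔZ = 18 − 17 = +1.
A is unchanged and Z rises by 1 — a neutron has become a proton (β⁻ decay).

beta-minus decay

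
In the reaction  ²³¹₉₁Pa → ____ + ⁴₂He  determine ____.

Conserve mass number: 231 = A + 4, so A = 227.
Conserve atomic number: 91 = Z + 2, so Z = 89.
Z = 89 is actinium, so the species is ²²⁷₈₉Ac.

Ac-227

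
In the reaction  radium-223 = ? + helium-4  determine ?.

Conserve mass number: 223 = A + 4, so A = 219.
Conserve atomic number: 88 = Z + 2, so Z = 86.
Z = 86 is radon, so the species is radon-219.

Rn-219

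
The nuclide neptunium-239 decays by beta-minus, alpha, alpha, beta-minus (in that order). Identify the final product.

Pa-231

Start: (A, Z) = (239, 93).
After β⁻: (239, 94).
After α: (235, 92).
After α: (231, 90).
After β⁻: (231, 91).
Z = 91 is protactinium.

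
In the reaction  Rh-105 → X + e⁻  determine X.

Pd-105

Conserve mass number: 105 = A + 0, so A = 105.
Conserve atomic number: 45 = Z − 1, so Z = 46.
Z = 46 is palladium, so the species is Pd-105.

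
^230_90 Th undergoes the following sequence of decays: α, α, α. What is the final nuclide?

Start: (A, Z) = (230, 90).
After α: (226, 88).
After α: (222, 86).
After α: (218, 84).
Z = 84 is polonium.

Po-218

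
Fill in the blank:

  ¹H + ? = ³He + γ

deuteron

Conserve mass number: 1 + A = 3 + 0, so A = 2.
Conserve atomic number: 1 + Z = 2 + 0, so Z = 1.
A = 2 and Z = 1 is ²H — a deuteron.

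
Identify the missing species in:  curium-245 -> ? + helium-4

Conserve mass number: 245 = A + 4, so A = 241.
Conserve atomic number: 96 = Z + 2, so Z = 94.
Z = 94 is plutonium, so the species is plutonium-241.

Pu-241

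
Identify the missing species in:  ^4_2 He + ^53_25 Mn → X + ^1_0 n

Conserve mass number: 4 + 53 = A + 1, so A = 56.
Conserve atomic number: 2 + 25 = Z + 0, so Z = 27.
Z = 27 is cobalt, so the species is ^56_27 Co.

Co-56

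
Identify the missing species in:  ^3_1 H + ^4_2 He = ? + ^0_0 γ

Conserve mass number: 3 + 4 = A + 0, so A = 7.
Conserve atomic number: 1 + 2 = Z + 0, so Z = 3.
Z = 3 is lithium, so the species is ^7_3 Li.

Li-7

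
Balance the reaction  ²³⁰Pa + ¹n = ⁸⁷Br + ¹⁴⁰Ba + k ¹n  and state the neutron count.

Conserve mass number: 231 = 87 + 140 + k, so k = 231 − 227 = 4.
Check atomic number: 91 = 35 + 56 + 0 = 91. ✓

4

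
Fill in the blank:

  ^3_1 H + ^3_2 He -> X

Conserve mass number: 3 + 3 = A, so A = 6.
Conserve atomic number: 1 + 2 = Z, so Z = 3.
Z = 3 is lithium, so the species is ^6_3 Li.

Li-6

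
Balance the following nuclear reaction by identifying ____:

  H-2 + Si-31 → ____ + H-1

Conserve mass number: 2 + 31 = A + 1, so A = 32.
Conserve atomic number: 1 + 14 = Z + 1, so Z = 14.
Z = 14 is silicon, so the species is Si-32.

Si-32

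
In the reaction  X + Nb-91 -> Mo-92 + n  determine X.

deuteron

Conserve mass number: A + 91 = 92 + 1, so A = 2.
Conserve atomic number: Z + 41 = 42 + 0, so Z = 1.
A = 2 and Z = 1 is H-2 — a deuteron.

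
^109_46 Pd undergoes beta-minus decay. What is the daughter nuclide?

Ag-109

Beta-minus decay: mass number changes by +0, atomic number by +1.
A: 109 = 109; Z: 46 + 1 = 47.
Z = 47 is silver, so the daughter is ^109_47 Ag.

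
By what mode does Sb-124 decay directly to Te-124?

beta-minus decay

ΔA = 124 − 124 = 0; ΔZ = 52 − 51 = +1.
A is unchanged and Z rises by 1 — a neutron has become a proton (β⁻ decay).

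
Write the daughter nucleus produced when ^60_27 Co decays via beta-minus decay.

Ni-60

Beta-minus decay: mass number changes by +0, atomic number by +1.
A: 60 = 60; Z: 27 + 1 = 28.
Z = 28 is nickel, so the daughter is ^60_28 Ni.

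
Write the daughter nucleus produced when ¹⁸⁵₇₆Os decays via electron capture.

Electron capture: mass number changes by +0, atomic number by -1.
A: 185 = 185; Z: 76 − 1 = 75.
Z = 75 is rhenium, so the daughter is ¹⁸⁵₇₅Re.

Re-185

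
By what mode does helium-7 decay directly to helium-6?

neutron emission

ΔA = 6 − 7 = -1; ΔZ = 2 − 2 = +0.
A drops by 1 with Z unchanged — a neutron was emitted.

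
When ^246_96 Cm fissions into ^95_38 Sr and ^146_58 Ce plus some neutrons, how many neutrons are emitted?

5

Conserve mass number: 246 = 95 + 146 + k, so k = 246 − 241 = 5.
Check atomic number: 96 = 38 + 58 + 0 = 96. ✓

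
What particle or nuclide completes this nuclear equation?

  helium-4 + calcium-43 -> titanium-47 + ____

Conserve mass number: 4 + 43 = 47 + A, so A = 0.
Conserve atomic number: 2 + 20 = 22 + Z, so Z = 0.
A = 0 and Z = 0 is γ — a gamma ray.

gamma ray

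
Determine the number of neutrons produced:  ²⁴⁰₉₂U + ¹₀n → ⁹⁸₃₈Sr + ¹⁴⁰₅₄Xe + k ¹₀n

Conserve mass number: 241 = 98 + 140 + k, so k = 241 − 238 = 3.
Check atomic number: 92 = 38 + 54 + 0 = 92. ✓

3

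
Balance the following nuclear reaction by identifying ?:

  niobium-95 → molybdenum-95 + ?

Conserve mass number: 95 = 95 + A, so A = 0.
Conserve atomic number: 41 = 42 + Z, so Z = -1.
A = 0 and Z = -1 is e⁻ — a beta-minus particle.

beta-minus particle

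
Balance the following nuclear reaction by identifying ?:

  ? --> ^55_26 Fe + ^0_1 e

Co-55

Conserve mass number: A = 55 + 0, so A = 55.
Conserve atomic number: Z = 26 + 1, so Z = 27.
Z = 27 is cobalt, so the species is ^55_27 Co.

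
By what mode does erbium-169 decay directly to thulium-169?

ΔA = 169 − 169 = 0; ΔZ = 69 − 68 = +1.
A is unchanged and Z rises by 1 — a neutron has become a proton (β⁻ decay).

beta-minus decay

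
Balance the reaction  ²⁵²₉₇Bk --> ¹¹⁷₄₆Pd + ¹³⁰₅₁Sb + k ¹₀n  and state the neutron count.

Conserve mass number: 252 = 117 + 130 + k, so k = 252 − 247 = 5.
Check atomic number: 97 = 46 + 51 + 0 = 97. ✓

5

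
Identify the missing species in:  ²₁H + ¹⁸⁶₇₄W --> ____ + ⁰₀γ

Conserve mass number: 2 + 186 = A + 0, so A = 188.
Conserve atomic number: 1 + 74 = Z + 0, so Z = 75.
Z = 75 is rhenium, so the species is ¹⁸⁸₇₅Re.

Re-188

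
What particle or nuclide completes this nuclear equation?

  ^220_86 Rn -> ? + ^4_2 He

Conserve mass number: 220 = A + 4, so A = 216.
Conserve atomic number: 86 = Z + 2, so Z = 84.
Z = 84 is polonium, so the species is ^216_84 Po.

Po-216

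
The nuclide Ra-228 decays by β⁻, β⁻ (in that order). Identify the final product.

Start: (A, Z) = (228, 88).
After β⁻: (228, 89).
After β⁻: (228, 90).
Z = 90 is thorium.

Th-228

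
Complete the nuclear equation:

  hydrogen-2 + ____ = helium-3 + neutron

Conserve mass number: 2 + A = 3 + 1, so A = 2.
Conserve atomic number: 1 + Z = 2 + 0, so Z = 1.
A = 2 and Z = 1 is hydrogen-2 — a deuteron.

deuteron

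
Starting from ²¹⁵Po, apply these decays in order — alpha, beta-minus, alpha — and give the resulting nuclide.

Start: (A, Z) = (215, 84).
After α: (211, 82).
After β⁻: (211, 83).
After α: (207, 81).
Z = 81 is thallium.

Tl-207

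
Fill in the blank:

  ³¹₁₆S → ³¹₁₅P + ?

positron

Conserve mass number: 31 = 31 + A, so A = 0.
Conserve atomic number: 16 = 15 + Z, so Z = 1.
A = 0 and Z = 1 is ⁰₁e — a positron.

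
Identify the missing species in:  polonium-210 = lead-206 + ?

Conserve mass number: 210 = 206 + A, so A = 4.
Conserve atomic number: 84 = 82 + Z, so Z = 2.
A = 4 and Z = 2 is helium-4 — an alpha particle.

alpha particle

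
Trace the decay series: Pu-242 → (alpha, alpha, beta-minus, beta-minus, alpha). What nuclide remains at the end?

Th-230

Start: (A, Z) = (242, 94).
After α: (238, 92).
After α: (234, 90).
After β⁻: (234, 91).
After β⁻: (234, 92).
After α: (230, 90).
Z = 90 is thorium.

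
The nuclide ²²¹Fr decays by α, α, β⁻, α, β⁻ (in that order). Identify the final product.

Bi-209

Start: (A, Z) = (221, 87).
After α: (217, 85).
After α: (213, 83).
After β⁻: (213, 84).
After α: (209, 82).
After β⁻: (209, 83).
Z = 83 is bismuth.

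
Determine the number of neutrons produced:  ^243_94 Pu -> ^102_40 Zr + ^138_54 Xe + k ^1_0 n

Conserve mass number: 243 = 102 + 138 + k, so k = 243 − 240 = 3.
Check atomic number: 94 = 40 + 54 + 0 = 94. ✓

3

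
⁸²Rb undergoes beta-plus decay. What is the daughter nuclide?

Beta-plus decay: mass number changes by +0, atomic number by -1.
A: 82 = 82; Z: 37 − 1 = 36.
Z = 36 is krypton, so the daughter is ⁸²Kr.

Kr-82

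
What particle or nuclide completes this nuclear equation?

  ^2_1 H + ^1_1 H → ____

Conserve mass number: 2 + 1 = A, so A = 3.
Conserve atomic number: 1 + 1 = Z, so Z = 2.
Z = 2 is helium, so the species is ^3_2 He.

He-3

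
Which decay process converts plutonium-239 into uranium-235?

ΔA = 235 − 239 = -4; ΔZ = 92 − 94 = -2.
A drops by 4 and Z drops by 2 — the signature of alpha emission.

alpha decay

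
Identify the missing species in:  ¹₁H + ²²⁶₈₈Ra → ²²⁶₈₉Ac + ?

neutron

Conserve mass number: 1 + 226 = 226 + A, so A = 1.
Conserve atomic number: 1 + 88 = 89 + Z, so Z = 0.
A = 1 and Z = 0 is ¹₀n — a neutron.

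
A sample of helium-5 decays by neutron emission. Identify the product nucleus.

He-4

Neutron emission: mass number changes by -1, atomic number by +0.
A: 5 − 1 = 4; Z: 2 = 2.
Z = 2 is helium, so the daughter is helium-4.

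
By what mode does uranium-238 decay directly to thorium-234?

ΔA = 234 − 238 = -4; ΔZ = 90 − 92 = -2.
A drops by 4 and Z drops by 2 — the signature of alpha emission.

alpha decay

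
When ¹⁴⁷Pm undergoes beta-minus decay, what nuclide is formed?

Beta-minus decay: mass number changes by +0, atomic number by +1.
A: 147 = 147; Z: 61 + 1 = 62.
Z = 62 is samarium, so the daughter is ¹⁴⁷Sm.

Sm-147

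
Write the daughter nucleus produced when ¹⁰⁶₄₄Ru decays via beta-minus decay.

Beta-minus decay: mass number changes by +0, atomic number by +1.
A: 106 = 106; Z: 44 + 1 = 45.
Z = 45 is rhodium, so the daughter is ¹⁰⁶₄₅Rh.

Rh-106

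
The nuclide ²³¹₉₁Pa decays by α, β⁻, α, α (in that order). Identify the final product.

Start: (A, Z) = (231, 91).
After α: (227, 89).
After β⁻: (227, 90).
After α: (223, 88).
After α: (219, 86).
Z = 86 is radon.

Rn-219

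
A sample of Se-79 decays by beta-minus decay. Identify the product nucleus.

Br-79

Beta-minus decay: mass number changes by +0, atomic number by +1.
A: 79 = 79; Z: 34 + 1 = 35.
Z = 35 is bromine, so the daughter is Br-79.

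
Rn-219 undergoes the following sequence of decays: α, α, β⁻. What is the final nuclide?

Bi-211

Start: (A, Z) = (219, 86).
After α: (215, 84).
After α: (211, 82).
After β⁻: (211, 83).
Z = 83 is bismuth.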